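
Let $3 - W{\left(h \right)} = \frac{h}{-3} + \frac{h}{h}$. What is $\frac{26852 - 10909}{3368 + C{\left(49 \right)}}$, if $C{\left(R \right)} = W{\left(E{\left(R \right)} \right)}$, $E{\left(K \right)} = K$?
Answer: $\frac{47829}{10159} \approx 4.708$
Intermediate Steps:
$W{\left(h \right)} = 2 + \frac{h}{3}$ ($W{\left(h \right)} = 3 - \left(\frac{h}{-3} + \frac{h}{h}\right) = 3 - \left(h \left(- \frac{1}{3}\right) + 1\right) = 3 - \left(- \frac{h}{3} + 1\right) = 3 - \left(1 - \frac{h}{3}\right) = 3 + \left(-1 + \frac{h}{3}\right) = 2 + \frac{h}{3}$)
$C{\left(R \right)} = 2 + \frac{R}{3}$
$\frac{26852 - 10909}{3368 + C{\left(49 \right)}} = \frac{26852 - 10909}{3368 + \left(2 + \frac{1}{3} \cdot 49\right)} = \frac{15943}{3368 + \left(2 + \frac{49}{3}\right)} = \frac{15943}{3368 + \frac{55}{3}} = \frac{15943}{\frac{10159}{3}} = 15943 \cdot \frac{3}{10159} = \frac{47829}{10159}$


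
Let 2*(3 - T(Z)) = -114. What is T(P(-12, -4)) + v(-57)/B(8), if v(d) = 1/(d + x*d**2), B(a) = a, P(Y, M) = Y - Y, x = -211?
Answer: 329086079/5484768 ≈ 60.000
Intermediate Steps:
P(Y, M) = 0
T(Z) = 60 (T(Z) = 3 - 1/2*(-114) = 3 + 57 = 60)
v(d) = 1/(d - 211*d**2)
T(P(-12, -4)) + v(-57)/B(8) = 60 + (1/((-57)*(1 - 211*(-57))))/8 = 60 - 1/(57*(1 + 12027))*(1/8) = 60 - 1/57/12028*(1/8) = 60 - 1/57*1/12028*(1/8) = 60 - 1/685596*1/8 = 60 - 1/5484768 = 329086079/5484768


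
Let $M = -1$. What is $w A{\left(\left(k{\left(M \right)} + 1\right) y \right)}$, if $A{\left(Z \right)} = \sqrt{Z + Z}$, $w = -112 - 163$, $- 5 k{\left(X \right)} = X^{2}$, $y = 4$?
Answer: $- 220 \sqrt{10} \approx -695.7$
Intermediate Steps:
$k{\left(X \right)} = - \frac{X^{2}}{5}$
$w = -275$ ($w = -112 - 163 = -275$)
$A{\left(Z \right)} = \sqrt{2} \sqrt{Z}$ ($A{\left(Z \right)} = \sqrt{2 Z} = \sqrt{2} \sqrt{Z}$)
$w A{\left(\left(k{\left(M \right)} + 1\right) y \right)} = - 275 \sqrt{2} \sqrt{\left(- \frac{\left(-1\right)^{2}}{5} + 1\right) 4} = - 275 \sqrt{2} \sqrt{\left(\left(- \frac{1}{5}\right) 1 + 1\right) 4} = - 275 \sqrt{2} \sqrt{\left(- \frac{1}{5} + 1\right) 4} = - 275 \sqrt{2} \sqrt{\frac{4}{5} \cdot 4} = - 275 \sqrt{2} \sqrt{\frac{16}{5}} = - 275 \sqrt{2} \frac{4 \sqrt{5}}{5} = - 275 \frac{4 \sqrt{10}}{5} = - 220 \sqrt{10}$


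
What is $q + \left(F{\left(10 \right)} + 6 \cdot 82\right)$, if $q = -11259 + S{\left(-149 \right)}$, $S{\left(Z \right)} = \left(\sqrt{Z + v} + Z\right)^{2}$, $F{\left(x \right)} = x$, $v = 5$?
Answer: $11300 - 3576 i \approx 11300.0 - 3576.0 i$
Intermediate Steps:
$S{\left(Z \right)} = \left(Z + \sqrt{5 + Z}\right)^{2}$ ($S{\left(Z \right)} = \left(\sqrt{Z + 5} + Z\right)^{2} = \left(\sqrt{5 + Z} + Z\right)^{2} = \left(Z + \sqrt{5 + Z}\right)^{2}$)
$q = -11259 + \left(-149 + 12 i\right)^{2}$ ($q = -11259 + \left(-149 + \sqrt{5 - 149}\right)^{2} = -11259 + \left(-149 + \sqrt{-144}\right)^{2} = -11259 + \left(-149 + 12 i\right)^{2} \approx 10798.0 - 3576.0 i$)
$q + \left(F{\left(10 \right)} + 6 \cdot 82\right) = \left(10798 - 3576 i\right) + \left(10 + 6 \cdot 82\right) = \left(10798 - 3576 i\right) + \left(10 + 492\right) = \left(10798 - 3576 i\right) + 502 = 11300 - 3576 i$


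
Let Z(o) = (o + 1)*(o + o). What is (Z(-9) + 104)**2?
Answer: 61504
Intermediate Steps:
Z(o) = 2*o*(1 + o) (Z(o) = (1 + o)*(2*o) = 2*o*(1 + o))
(Z(-9) + 104)**2 = (2*(-9)*(1 - 9) + 104)**2 = (2*(-9)*(-8) + 104)**2 = (144 + 104)**2 = 248**2 = 61504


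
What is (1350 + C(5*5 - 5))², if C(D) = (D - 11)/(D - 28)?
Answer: 116445681/64 ≈ 1.8195e+6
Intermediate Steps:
C(D) = (-11 + D)/(-28 + D)
(1350 + C(5*5 - 5))² = (1350 + (-11 + (5*5 - 5))/(-28 + (5*5 - 5)))² = (1350 + (-11 + (25 - 5))/(-28 + (25 - 5)))² = (1350 + (-11 + 20)/(-28 + 20))² = (1350 + 9/(-8))² = (1350 - ⅛*9)² = (1350 - 9/8)² = (10791/8)² = 116445681/64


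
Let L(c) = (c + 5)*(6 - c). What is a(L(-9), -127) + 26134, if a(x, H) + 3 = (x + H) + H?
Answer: 25817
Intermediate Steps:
L(c) = (5 + c)*(6 - c)
a(x, H) = -3 + x + 2*H (a(x, H) = -3 + ((x + H) + H) = -3 + ((H + x) + H) = -3 + (x + 2*H) = -3 + x + 2*H)
a(L(-9), -127) + 26134 = (-3 + (30 - 9 - 1*(-9)**2) + 2*(-127)) + 26134 = (-3 + (30 - 9 - 1*81) - 254) + 26134 = (-3 + (30 - 9 - 81) - 254) + 26134 = (-3 - 60 - 254) + 26134 = -317 + 26134 = 25817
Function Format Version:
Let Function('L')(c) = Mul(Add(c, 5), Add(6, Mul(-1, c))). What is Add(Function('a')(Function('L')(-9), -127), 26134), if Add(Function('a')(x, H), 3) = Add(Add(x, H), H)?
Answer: 25817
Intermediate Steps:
Function('L')(c) = Mul(Add(5, c), Add(6, Mul(-1, c)))
Function('a')(x, H) = Add(-3, x, Mul(2, H)) (Function('a')(x, H) = Add(-3, Add(Add(x, H), H)) = Add(-3, Add(Add(H, x), H)) = Add(-3, Add(x, Mul(2, H))) = Add(-3, x, Mul(2, H)))
Add(Function('a')(Function('L')(-9), -127), 26134) = Add(Add(-3, Add(30, -9, Mul(-1, Pow(-9, 2))), Mul(2, -127)), 26134) = Add(Add(-3, Add(30, -9, Mul(-1, 81)), -254), 26134) = Add(Add(-3, Add(30, -9, -81), -254), 26134) = Add(Add(-3, -60, -254), 26134) = Add(-317, 26134) = 25817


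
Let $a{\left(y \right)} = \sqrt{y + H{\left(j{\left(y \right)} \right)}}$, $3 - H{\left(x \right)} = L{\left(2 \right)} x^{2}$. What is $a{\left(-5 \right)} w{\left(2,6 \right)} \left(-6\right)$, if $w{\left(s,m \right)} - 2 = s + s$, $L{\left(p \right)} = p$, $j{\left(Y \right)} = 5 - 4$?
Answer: $- 72 i \approx - 72.0 i$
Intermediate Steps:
$j{\left(Y \right)} = 1$ ($j{\left(Y \right)} = 5 - 4 = 1$)
$H{\left(x \right)} = 3 - 2 x^{2}$
$w{\left(s,m \right)} = 2 + 2 s$ ($w{\left(s,m \right)} = 2 + \left(s + s\right) = 2 + 2 s$)
$a{\left(y \right)} = \sqrt{1 + y}$ ($a{\left(y \right)} = \sqrt{y + \left(3 - 2 \cdot 1^{2}\right)} = \sqrt{y + \left(3 - 2\right)} = \sqrt{y + 1} = \sqrt{1 + y}$)
$a{\left(-5 \right)} w{\left(2,6 \right)} \left(-6\right) = \sqrt{1 - 5} \left(2 + 2 \cdot 2\right) \left(-6\right) = \sqrt{-4} \left(2 + 4\right) \left(-6\right) = 2 i 6 \left(-6\right) = 12 i \left(-6\right) = - 72 i$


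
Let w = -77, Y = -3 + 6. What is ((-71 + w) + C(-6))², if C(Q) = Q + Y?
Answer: 22801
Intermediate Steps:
Y = 3
C(Q) = 3 + Q (C(Q) = Q + 3 = 3 + Q)
((-71 + w) + C(-6))² = ((-71 - 77) + (3 - 6))² = (-148 - 3)² = (-151)² = 22801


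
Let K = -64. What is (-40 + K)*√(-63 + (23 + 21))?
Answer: -104*I*√19 ≈ -453.33*I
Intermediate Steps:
(-40 + K)*√(-63 + (23 + 21)) = (-40 - 64)*√(-63 + (23 + 21)) = -104*√(-63 + 44) = -104*I*√19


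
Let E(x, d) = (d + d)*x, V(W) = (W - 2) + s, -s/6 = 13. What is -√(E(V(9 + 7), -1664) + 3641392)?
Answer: -4*√240899 ≈ -1963.3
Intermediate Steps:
s = -78 (s = -6*13 = -78)
V(W) = -80 + W (V(W) = (W - 2) - 78 = (-2 + W) - 78 = -80 + W)
E(x, d) = 2*d*x (E(x, d) = (2*d)*x = 2*d*x)
-√(E(V(9 + 7), -1664) + 3641392) = -√(2*(-1664)*(-80 + (9 + 7)) + 3641392) = -√(2*(-1664)*(-80 + 16) + 3641392) = -√(2*(-1664)*(-64) + 3641392) = -√(212992 + 3641392) = -√3854384 = -4*√240899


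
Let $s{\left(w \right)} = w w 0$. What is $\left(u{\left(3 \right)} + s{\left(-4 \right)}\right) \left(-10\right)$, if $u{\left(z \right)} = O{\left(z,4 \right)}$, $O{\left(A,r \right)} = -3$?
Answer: $30$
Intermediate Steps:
$s{\left(w \right)} = 0$ ($s{\left(w \right)} = w^{2} \cdot 0 = 0$)
$u{\left(z \right)} = -3$
$\left(u{\left(3 \right)} + s{\left(-4 \right)}\right) \left(-10\right) = \left(-3 + 0\right) \left(-10\right) = \left(-3\right) \left(-10\right) = 30$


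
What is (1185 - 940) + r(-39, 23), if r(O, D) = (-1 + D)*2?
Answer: 289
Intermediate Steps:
r(O, D) = -2 + 2*D
(1185 - 940) + r(-39, 23) = (1185 - 940) + (-2 + 2*23) = 245 + (-2 + 46) = 245 + 44 = 289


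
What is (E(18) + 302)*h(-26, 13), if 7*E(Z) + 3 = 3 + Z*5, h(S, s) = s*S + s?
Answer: -716300/7 ≈ -1.0233e+5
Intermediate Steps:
h(S, s) = s + S*s (h(S, s) = S*s + s = s + S*s)
E(Z) = 5*Z/7 (E(Z) = -3/7 + (3 + Z*5)/7 = -3/7 + (3 + 5*Z)/7 = -3/7 + (3/7 + 5*Z/7) = 5*Z/7)
(E(18) + 302)*h(-26, 13) = ((5/7)*18 + 302)*(13*(1 - 26)) = (90/7 + 302)*(13*(-25)) = (2204/7)*(-325) = -716300/7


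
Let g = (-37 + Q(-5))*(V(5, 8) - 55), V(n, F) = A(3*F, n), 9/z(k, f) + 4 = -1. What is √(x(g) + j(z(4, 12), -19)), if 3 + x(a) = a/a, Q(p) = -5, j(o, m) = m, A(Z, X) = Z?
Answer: I*√21 ≈ 4.5826*I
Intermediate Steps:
z(k, f) = -9/5 (z(k, f) = 9/(-4 - 1) = 9/(-5) = 9*(-⅕) = -9/5)
V(n, F) = 3*F
g = 1302 (g = (-37 - 5)*(3*8 - 55) = -42*(24 - 55) = -42*(-31) = 1302)
x(a) = -2 (x(a) = -3 + a/a = -3 + 1 = -2)
√(x(g) + j(z(4, 12), -19)) = √(-2 - 19) = √(-21) = I*√21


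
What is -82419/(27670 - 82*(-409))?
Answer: -82419/61208 ≈ -1.3465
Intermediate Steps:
-82419/(27670 - 82*(-409)) = -82419/(27670 - 1*(-33538)) = -82419/(27670 + 33538) = -82419/61208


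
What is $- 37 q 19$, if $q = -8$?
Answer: $5624$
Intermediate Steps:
$- 37 q 19 = \left(-37\right) \left(-8\right) 19 = 296 \cdot 19 = 5624$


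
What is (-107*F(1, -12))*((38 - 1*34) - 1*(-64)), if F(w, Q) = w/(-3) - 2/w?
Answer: 50932/3 ≈ 16977.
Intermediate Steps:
F(w, Q) = -2/w - w/3 (F(w, Q) = w*(-1/3) - 2/w = -w/3 - 2/w = -2/w - w/3)
(-107*F(1, -12))*((38 - 1*34) - 1*(-64)) = (-107*(-2/1 - 1/3*1))*((38 - 1*34) - 1*(-64)) = (-107*(-2*1 - 1/3))*((38 - 34) + 64) = (-107*(-2 - 1/3))*(4 + 64) = -107*(-7/3)*68 = (749/3)*68 = 50932/3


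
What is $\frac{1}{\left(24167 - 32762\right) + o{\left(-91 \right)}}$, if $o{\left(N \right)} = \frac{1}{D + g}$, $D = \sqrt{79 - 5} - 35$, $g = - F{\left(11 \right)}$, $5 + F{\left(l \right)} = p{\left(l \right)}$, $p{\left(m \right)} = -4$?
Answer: $- \frac{5174216}{44472609991} + \frac{\sqrt{74}}{44472609991} \approx -0.00011635$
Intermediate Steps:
$F{\left(l \right)} = -9$ ($F{\left(l \right)} = -5 - 4 = -9$)
$g = 9$ ($g = \left(-1\right) \left(-9\right) = 9$)
$D = -35 + \sqrt{74}$ ($D = \sqrt{74} - 35 = -35 + \sqrt{74} \approx -26.398$)
$o{\left(N \right)} = \frac{1}{-26 + \sqrt{74}}$ ($o{\left(N \right)} = \frac{1}{\left(-35 + \sqrt{74}\right) + 9} = \frac{1}{-26 + \sqrt{74}}$)
$\frac{1}{\left(24167 - 32762\right) + o{\left(-91 \right)}} = \frac{1}{\left(24167 - 32762\right) - \left(\frac{13}{301} + \frac{\sqrt{74}}{602}\right)} = \frac{1}{-8595 - \left(\frac{13}{301} + \frac{\sqrt{74}}{602}\right)} = \frac{1}{- \frac{2587108}{301} - \frac{\sqrt{74}}{602}}$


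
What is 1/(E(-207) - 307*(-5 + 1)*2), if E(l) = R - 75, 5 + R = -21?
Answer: 1/2355 ≈ 0.00042463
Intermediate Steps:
R = -26 (R = -5 - 21 = -26)
E(l) = -101 (E(l) = -26 - 75 = -101)
1/(E(-207) - 307*(-5 + 1)*2) = 1/(-101 - 307*(-5 + 1)*2) = 1/(-101 - (-1228)*2) = 1/(-101 - 307*(-8)) = 1/(-101 + 2456) = 1/2355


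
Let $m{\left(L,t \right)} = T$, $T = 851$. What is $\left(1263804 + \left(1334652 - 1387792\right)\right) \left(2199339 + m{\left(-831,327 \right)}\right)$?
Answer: $2663690826160$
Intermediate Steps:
$m{\left(L,t \right)} = 851$
$\left(1263804 + \left(1334652 - 1387792\right)\right) \left(2199339 + m{\left(-831,327 \right)}\right) = \left(1263804 + \left(1334652 - 1387792\right)\right) \left(2199339 + 851\right) = \left(1263804 + \left(1334652 - 1387792\right)\right) 2200190 = \left(1263804 - 53140\right) 2200190 = 1210664 \cdot 2200190 = 2663690826160$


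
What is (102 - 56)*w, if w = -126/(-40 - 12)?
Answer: 1449/13 ≈ 111.46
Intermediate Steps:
w = 63/26 (w = -126/(-52) = -126*(-1/52) = 63/26 ≈ 2.4231)
(102 - 56)*w = (102 - 56)*(63/26) = 46*(63/26) = 1449/13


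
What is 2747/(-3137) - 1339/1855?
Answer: -9296128/5819135 ≈ -1.5975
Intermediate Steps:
2747/(-3137) - 1339/1855 = 2747*(-1/3137) - 1339*1/1855 = -2747/3137 - 1339/1855 = -9296128/5819135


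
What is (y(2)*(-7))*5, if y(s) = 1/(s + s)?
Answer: -35/4 ≈ -8.7500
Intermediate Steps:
y(s) = 1/(2*s)
(y(2)*(-7))*5 = (((½)/2)*(-7))*5 = (((½)*(½))*(-7))*5 = ((¼)*(-7))*5 = -7/4*5 = -35/4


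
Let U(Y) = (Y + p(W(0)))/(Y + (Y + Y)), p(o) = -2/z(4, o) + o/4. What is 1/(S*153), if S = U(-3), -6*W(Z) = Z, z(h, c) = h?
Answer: 2/119 ≈ 0.016807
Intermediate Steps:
W(Z) = -Z/6
p(o) = -½ + o/4 (p(o) = -2/4 + o/4 = -2*¼ + o*(¼) = -½ + o/4)
U(Y) = (-½ + Y)/(3*Y) (U(Y) = (Y + (-½ + (-⅙*0)/4))/(Y + (Y + Y)) = (Y + (-½ + (¼)*0))/(Y + 2*Y) = (Y + (-½ + 0))/((3*Y)) = (Y - ½)*(1/(3*Y)) = (-½ + Y)*(1/(3*Y)) = (-½ + Y)/(3*Y))
S = 7/18 (S = (⅙)*(-1 + 2*(-3))/(-3) = (⅙)*(-⅓)*(-1 - 6) = (⅙)*(-⅓)*(-7) = 7/18 ≈ 0.38889)
1/(S*153) = 1/((7/18)*153) = 1/(119/2) = 2/119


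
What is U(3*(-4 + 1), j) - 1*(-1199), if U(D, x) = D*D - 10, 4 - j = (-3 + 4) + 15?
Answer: 1270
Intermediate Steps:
j = -12 (j = 4 - ((-3 + 4) + 15) = 4 - (1 + 15) = 4 - 1*16 = 4 - 16 = -12)
U(D, x) = -10 + D² (U(D, x) = D² - 10 = -10 + D²)
U(3*(-4 + 1), j) - 1*(-1199) = (-10 + (3*(-4 + 1))²) - 1*(-1199) = (-10 + (3*(-3))²) + 1199 = (-10 + (-9)²) + 1199 = (-10 + 81) + 1199 = 71 + 1199 = 1270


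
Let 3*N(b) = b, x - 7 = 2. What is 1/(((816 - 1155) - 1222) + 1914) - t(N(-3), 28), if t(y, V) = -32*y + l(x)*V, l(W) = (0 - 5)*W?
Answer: 433485/353 ≈ 1228.0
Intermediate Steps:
x = 9 (x = 7 + 2 = 9)
l(W) = -5*W
N(b) = b/3
t(y, V) = -45*V - 32*y (t(y, V) = -32*y + (-5*9)*V = -32*y - 45*V = -45*V - 32*y)
1/(((816 - 1155) - 1222) + 1914) - t(N(-3), 28) = 1/(((816 - 1155) - 1222) + 1914) - (-45*28 - 32*(-3)/3) = 1/((-339 - 1222) + 1914) - (-1260 - 32*(-1)) = 1/(-1561 + 1914) - (-1260 + 32) = 1/353 - 1*(-1228) = 1/353 + 1228 = 433485/353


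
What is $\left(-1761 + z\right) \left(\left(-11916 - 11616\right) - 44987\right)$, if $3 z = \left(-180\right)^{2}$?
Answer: $-619343241$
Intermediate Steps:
$z = 10800$ ($z = \frac{\left(-180\right)^{2}}{3} = \frac{1}{3} \cdot 32400 = 10800$)
$\left(-1761 + z\right) \left(\left(-11916 - 11616\right) - 44987\right) = \left(-1761 + 10800\right) \left(\left(-11916 - 11616\right) - 44987\right) = 9039 \left(\left(-11916 - 11616\right) - 44987\right) = 9039 \left(-23532 - 44987\right) = 9039 \left(-68519\right) = -619343241$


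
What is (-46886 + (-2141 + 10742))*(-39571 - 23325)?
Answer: 2407973360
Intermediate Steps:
(-46886 + (-2141 + 10742))*(-39571 - 23325) = (-46886 + 8601)*(-62896) = -38285*(-62896) = 2407973360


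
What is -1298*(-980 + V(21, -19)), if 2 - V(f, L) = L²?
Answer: 1738022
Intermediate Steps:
V(f, L) = 2 - L²
-1298*(-980 + V(21, -19)) = -1298*(-980 + (2 - 1*(-19)²)) = -1298*(-980 + (2 - 1*361)) = -1298*(-980 + (2 - 361)) = -1298*(-980 - 359) = -1298*(-1339) = 1738022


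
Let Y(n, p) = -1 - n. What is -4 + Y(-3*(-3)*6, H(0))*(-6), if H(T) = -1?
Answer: 326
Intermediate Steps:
-4 + Y(-3*(-3)*6, H(0))*(-6) = -4 + (-1 - (-3*(-3))*6)*(-6) = -4 + (-1 - 9*6)*(-6) = -4 + (-1 - 1*54)*(-6) = -4 + (-1 - 54)*(-6) = -4 - 55*(-6) = -4 + 330 = 326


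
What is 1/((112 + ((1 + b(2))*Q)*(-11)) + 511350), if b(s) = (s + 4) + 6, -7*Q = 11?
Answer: 7/3581807 ≈ 1.9543e-6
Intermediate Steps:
Q = -11/7 (Q = -1/7*11 = -11/7 ≈ -1.5714)
b(s) = 10 + s (b(s) = (4 + s) + 6 = 10 + s)
1/((112 + ((1 + b(2))*Q)*(-11)) + 511350) = 1/((112 + ((1 + (10 + 2))*(-11/7))*(-11)) + 511350) = 1/((112 + ((1 + 12)*(-11/7))*(-11)) + 511350) = 1/((112 + (13*(-11/7))*(-11)) + 511350) = 1/((112 - 143/7*(-11)) + 511350) = 1/((112 + 1573/7) + 511350) = 1/(2357/7 + 511350) = 1/(3581807/7) = 7/3581807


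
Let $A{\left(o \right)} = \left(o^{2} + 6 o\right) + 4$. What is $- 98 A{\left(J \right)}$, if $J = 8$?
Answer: $-11368$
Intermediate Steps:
$A{\left(o \right)} = 4 + o^{2} + 6 o$
$- 98 A{\left(J \right)} = - 98 \left(4 + 8^{2} + 6 \cdot 8\right) = - 98 \left(4 + 64 + 48\right) = \left(-98\right) 116 = -11368$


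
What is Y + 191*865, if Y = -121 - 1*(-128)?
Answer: 165222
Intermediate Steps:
Y = 7 (Y = -121 + 128 = 7)
Y + 191*865 = 7 + 191*865 = 7 + 165215 = 165222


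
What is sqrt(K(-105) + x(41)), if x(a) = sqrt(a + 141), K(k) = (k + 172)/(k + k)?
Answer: sqrt(-14070 + 44100*sqrt(182))/210 ≈ 3.6293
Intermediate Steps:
K(k) = (172 + k)/(2*k) (K(k) = (172 + k)/((2*k)) = (172 + k)*(1/(2*k)) = (172 + k)/(2*k))
x(a) = sqrt(141 + a)
sqrt(K(-105) + x(41)) = sqrt((1/2)*(172 - 105)/(-105) + sqrt(141 + 41)) = sqrt((1/2)*(-1/105)*67 + sqrt(182)) = sqrt(-67/210 + sqrt(182))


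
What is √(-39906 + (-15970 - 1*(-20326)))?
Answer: 15*I*√158 ≈ 188.55*I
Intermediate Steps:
√(-39906 + (-15970 - 1*(-20326))) = √(-39906 + (-15970 + 20326)) = √(-39906 + 4356) = √(-35550) = 15*I*√158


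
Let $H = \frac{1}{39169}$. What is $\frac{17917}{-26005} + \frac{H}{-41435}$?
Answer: $- \frac{5815741798452}{8441054045515} \approx -0.68898$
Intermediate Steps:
$H = \frac{1}{39169} \approx 2.553 \cdot 10^{-5}$
$\frac{17917}{-26005} + \frac{H}{-41435} = \frac{17917}{-26005} + \frac{1}{39169 \left(-41435\right)} = 17917 \left(- \frac{1}{26005}\right) + \frac{1}{39169} \left(- \frac{1}{41435}\right) = - \frac{17917}{26005} - \frac{1}{1622967515} = - \frac{5815741798452}{8441054045515}$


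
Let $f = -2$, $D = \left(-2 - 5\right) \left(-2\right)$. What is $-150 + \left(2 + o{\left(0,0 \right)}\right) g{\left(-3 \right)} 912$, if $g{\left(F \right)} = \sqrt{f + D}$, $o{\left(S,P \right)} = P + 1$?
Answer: $-150 + 5472 \sqrt{3} \approx 9327.8$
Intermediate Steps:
$D = 14$ ($D = \left(-7\right) \left(-2\right) = 14$)
$o{\left(S,P \right)} = 1 + P$
$g{\left(F \right)} = 2 \sqrt{3}$ ($g{\left(F \right)} = \sqrt{-2 + 14} = \sqrt{12} = 2 \sqrt{3}$)
$-150 + \left(2 + o{\left(0,0 \right)}\right) g{\left(-3 \right)} 912 = -150 + \left(2 + \left(1 + 0\right)\right) 2 \sqrt{3} \cdot 912 = -150 + \left(2 + 1\right) 2 \sqrt{3} \cdot 912 = -150 + 3 \cdot 2 \sqrt{3} \cdot 912 = -150 + 6 \sqrt{3} \cdot 912 = -150 + 5472 \sqrt{3}$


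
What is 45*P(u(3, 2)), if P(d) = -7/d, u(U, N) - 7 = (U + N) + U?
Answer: -21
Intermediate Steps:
u(U, N) = 7 + N + 2*U (u(U, N) = 7 + ((U + N) + U) = 7 + ((N + U) + U) = 7 + (N + 2*U) = 7 + N + 2*U)
45*P(u(3, 2)) = 45*(-7/(7 + 2 + 2*3)) = 45*(-7/(7 + 2 + 6)) = 45*(-7/15) = -21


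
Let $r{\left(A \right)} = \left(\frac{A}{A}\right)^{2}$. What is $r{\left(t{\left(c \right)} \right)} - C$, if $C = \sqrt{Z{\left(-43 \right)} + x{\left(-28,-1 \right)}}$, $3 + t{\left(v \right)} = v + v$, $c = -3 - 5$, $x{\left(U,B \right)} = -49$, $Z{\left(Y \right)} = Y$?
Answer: $1 - 2 i \sqrt{23} \approx 1.0 - 9.5917 i$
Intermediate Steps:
$c = -8$
$t{\left(v \right)} = -3 + 2 v$ ($t{\left(v \right)} = -3 + \left(v + v\right) = -3 + 2 v$)
$r{\left(A \right)} = 1$ ($r{\left(A \right)} = 1^{2} = 1$)
$C = 2 i \sqrt{23}$ ($C = \sqrt{-43 - 49} = \sqrt{-92} = 2 i \sqrt{23} \approx 9.5917 i$)
$r{\left(t{\left(c \right)} \right)} - C = 1 - 2 i \sqrt{23}$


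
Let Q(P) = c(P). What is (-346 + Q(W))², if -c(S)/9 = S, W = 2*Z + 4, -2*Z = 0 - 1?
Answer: 152881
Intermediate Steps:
Z = ½ (Z = -(0 - 1)/2 = -½*(-1) = ½ ≈ 0.50000)
W = 5 (W = 2*(½) + 4 = 1 + 4 = 5)
c(S) = -9*S
Q(P) = -9*P
(-346 + Q(W))² = (-346 - 9*5)² = (-346 - 45)² = (-391)² = 152881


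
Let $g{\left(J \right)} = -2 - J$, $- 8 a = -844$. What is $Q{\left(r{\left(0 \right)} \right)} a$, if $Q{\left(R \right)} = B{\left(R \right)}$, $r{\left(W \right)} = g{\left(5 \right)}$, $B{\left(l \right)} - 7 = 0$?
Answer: $\frac{1477}{2} \approx 738.5$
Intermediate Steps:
$B{\left(l \right)} = 7$ ($B{\left(l \right)} = 7 + 0 = 7$)
$a = \frac{211}{2}$ ($a = \left(- \frac{1}{8}\right) \left(-844\right) = \frac{211}{2} \approx 105.5$)
$r{\left(W \right)} = -7$ ($r{\left(W \right)} = -2 - 5 = -7$)
$Q{\left(R \right)} = 7$
$Q{\left(r{\left(0 \right)} \right)} a = 7 \cdot \frac{211}{2} = \frac{1477}{2}$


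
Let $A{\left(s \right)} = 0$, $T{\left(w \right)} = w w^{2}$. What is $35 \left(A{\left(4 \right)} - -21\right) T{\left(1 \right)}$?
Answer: $735$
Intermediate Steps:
$T{\left(w \right)} = w^{3}$
$35 \left(A{\left(4 \right)} - -21\right) T{\left(1 \right)} = 35 \left(0 - -21\right) 1^{3} = 35 \left(0 + 21\right) 1 = 35 \cdot 21 \cdot 1 = 735 \cdot 1 = 735$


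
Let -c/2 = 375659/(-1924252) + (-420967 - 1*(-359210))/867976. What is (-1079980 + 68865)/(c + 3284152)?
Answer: -42219221939229412/137130162901715565 ≈ -0.30788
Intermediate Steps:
c = 111224756737/208775569244 (c = -2*(375659/(-1924252) + (-420967 - 1*(-359210))/867976) = -2*(375659*(-1/1924252) + (-420967 + 359210)*(1/867976)) = -2*(-375659/1924252 - 61757*1/867976) = -2*(-375659/1924252 - 61757/867976) = -2*(-111224756737/417551138488) = 111224756737/208775569244 ≈ 0.53275)
(-1079980 + 68865)/(c + 3284152) = (-1079980 + 68865)/(111224756737/208775569244 + 3284152) = -1011115/685650814508577825/208775569244 = -1011115*208775569244/685650814508577825 = -42219221939229412/137130162901715565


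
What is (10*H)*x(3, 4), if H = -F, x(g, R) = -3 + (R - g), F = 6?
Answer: 120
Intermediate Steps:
x(g, R) = -3 + R - g
H = -6 (H = -1*6 = -6)
(10*H)*x(3, 4) = (10*(-6))*(-3 + 4 - 1*3) = -60*(-3 + 4 - 3) = -60*(-2) = 120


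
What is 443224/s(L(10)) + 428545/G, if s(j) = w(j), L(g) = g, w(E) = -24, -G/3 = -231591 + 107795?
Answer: -6858241243/371388 ≈ -18467.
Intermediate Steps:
G = 371388 (G = -3*(-231591 + 107795) = -3*(-123796) = 371388)
s(j) = -24
443224/s(L(10)) + 428545/G = 443224/(-24) + 428545/371388 = 443224*(-1/24) + 428545*(1/371388) = -55403/3 + 428545/371388 = -6858241243/371388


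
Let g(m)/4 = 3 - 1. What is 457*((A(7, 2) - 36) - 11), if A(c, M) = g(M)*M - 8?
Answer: -17823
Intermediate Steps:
g(m) = 8 (g(m) = 4*(3 - 1) = 4*2 = 8)
A(c, M) = -8 + 8*M (A(c, M) = 8*M - 8 = -8 + 8*M)
457*((A(7, 2) - 36) - 11) = 457*(((-8 + 8*2) - 36) - 11) = 457*(((-8 + 16) - 36) - 11) = 457*((8 - 36) - 11) = 457*(-28 - 11) = 457*(-39) = -17823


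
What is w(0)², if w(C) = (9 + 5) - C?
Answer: 196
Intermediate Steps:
w(C) = 14 - C
w(0)² = (14 - 1*0)² = (14 + 0)² = 14² = 196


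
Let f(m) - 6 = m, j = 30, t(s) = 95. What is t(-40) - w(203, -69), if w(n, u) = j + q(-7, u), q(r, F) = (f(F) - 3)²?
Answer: -4291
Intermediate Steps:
f(m) = 6 + m
q(r, F) = (3 + F)² (q(r, F) = ((6 + F) - 3)² = (3 + F)²)
w(n, u) = 30 + (3 + u)²
t(-40) - w(203, -69) = 95 - (30 + (3 - 69)²) = 95 - (30 + (-66)²) = 95 - (30 + 4356) = 95 - 1*4386 = 95 - 4386 = -4291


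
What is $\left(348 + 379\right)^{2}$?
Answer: $528529$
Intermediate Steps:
$\left(348 + 379\right)^{2} = 727^{2} = 528529$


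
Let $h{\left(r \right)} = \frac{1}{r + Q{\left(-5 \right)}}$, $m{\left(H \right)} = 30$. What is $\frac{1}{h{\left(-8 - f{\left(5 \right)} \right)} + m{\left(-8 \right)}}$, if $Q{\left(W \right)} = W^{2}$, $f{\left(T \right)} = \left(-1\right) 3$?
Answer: $\frac{20}{601} \approx 0.033278$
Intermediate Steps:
$f{\left(T \right)} = -3$
$h{\left(r \right)} = \frac{1}{25 + r}$ ($h{\left(r \right)} = \frac{1}{r + \left(-5\right)^{2}} = \frac{1}{r + 25} = \frac{1}{25 + r}$)
$\frac{1}{h{\left(-8 - f{\left(5 \right)} \right)} + m{\left(-8 \right)}} = \frac{1}{\frac{1}{25 - 5} + 30} = \frac{1}{\frac{1}{20} + 30} = \frac{1}{\frac{601}{20}} = \frac{20}{601}$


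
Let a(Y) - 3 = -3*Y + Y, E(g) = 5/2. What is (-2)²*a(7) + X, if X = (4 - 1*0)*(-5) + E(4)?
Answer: -123/2 ≈ -61.500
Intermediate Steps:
E(g) = 5/2 (E(g) = 5*(½) = 5/2)
a(Y) = 3 - 2*Y (a(Y) = 3 + (-3*Y + Y) = 3 - 2*Y)
X = -35/2 (X = (4 - 1*0)*(-5) + 5/2 = (4 + 0)*(-5) + 5/2 = 4*(-5) + 5/2 = -20 + 5/2 = -35/2 ≈ -17.500)
(-2)²*a(7) + X = (-2)²*(3 - 2*7) - 35/2 = 4*(3 - 14) - 35/2 = 4*(-11) - 35/2 = -44 - 35/2 = -123/2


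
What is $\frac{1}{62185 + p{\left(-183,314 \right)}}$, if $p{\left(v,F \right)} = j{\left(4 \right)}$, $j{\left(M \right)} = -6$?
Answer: $\frac{1}{62179} \approx 1.6083 \cdot 10^{-5}$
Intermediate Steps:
$p{\left(v,F \right)} = -6$
$\frac{1}{62185 + p{\left(-183,314 \right)}} = \frac{1}{62185 - 6} = \frac{1}{62179}$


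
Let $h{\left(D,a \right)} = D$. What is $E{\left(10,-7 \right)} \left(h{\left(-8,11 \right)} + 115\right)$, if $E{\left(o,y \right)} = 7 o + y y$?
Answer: $12733$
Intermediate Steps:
$E{\left(o,y \right)} = y^{2} + 7 o$ ($E{\left(o,y \right)} = 7 o + y^{2} = y^{2} + 7 o$)
$E{\left(10,-7 \right)} \left(h{\left(-8,11 \right)} + 115\right) = \left(\left(-7\right)^{2} + 7 \cdot 10\right) \left(-8 + 115\right) = \left(49 + 70\right) 107 = 119 \cdot 107 = 12733$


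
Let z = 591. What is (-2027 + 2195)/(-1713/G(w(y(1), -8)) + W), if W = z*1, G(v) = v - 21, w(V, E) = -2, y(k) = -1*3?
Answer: 644/2551 ≈ 0.25245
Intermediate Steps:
y(k) = -3
G(v) = -21 + v
W = 591 (W = 591*1 = 591)
(-2027 + 2195)/(-1713/G(w(y(1), -8)) + W) = (-2027 + 2195)/(-1713/(-21 - 2) + 591) = 168/(-1713/(-23) + 591) = 168/(-1713*(-1/23) + 591) = 168/(1713/23 + 591) = 168/(15306/23) = 168*(23/15306) = 644/2551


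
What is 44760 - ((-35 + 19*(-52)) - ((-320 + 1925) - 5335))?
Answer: 42053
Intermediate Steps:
44760 - ((-35 + 19*(-52)) - ((-320 + 1925) - 5335)) = 44760 - ((-35 - 988) - (1605 - 5335)) = 44760 - (-1023 - 1*(-3730)) = 44760 - (-1023 + 3730) = 44760 - 1*2707 = 44760 - 2707 = 42053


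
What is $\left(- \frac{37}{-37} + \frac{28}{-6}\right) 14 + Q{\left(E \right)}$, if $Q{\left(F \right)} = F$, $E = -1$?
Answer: $- \frac{157}{3} \approx -52.333$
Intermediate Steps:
$\left(- \frac{37}{-37} + \frac{28}{-6}\right) 14 + Q{\left(E \right)} = \left(- \frac{37}{-37} + \frac{28}{-6}\right) 14 - 1 = \left(\left(-37\right) \left(- \frac{1}{37}\right) + 28 \left(- \frac{1}{6}\right)\right) 14 - 1 = \left(1 - \frac{14}{3}\right) 14 - 1 = \left(- \frac{11}{3}\right) 14 - 1 = - \frac{154}{3} - 1 = - \frac{157}{3}$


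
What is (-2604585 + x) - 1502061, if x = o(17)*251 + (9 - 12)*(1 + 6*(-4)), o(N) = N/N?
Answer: -4106326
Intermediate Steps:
o(N) = 1
x = 320 (x = 1*251 + (9 - 12)*(1 + 6*(-4)) = 251 - 3*(1 - 24) = 251 - 3*(-23) = 251 + 69 = 320)
(-2604585 + x) - 1502061 = (-2604585 + 320) - 1502061 = -2604265 - 1502061 = -4106326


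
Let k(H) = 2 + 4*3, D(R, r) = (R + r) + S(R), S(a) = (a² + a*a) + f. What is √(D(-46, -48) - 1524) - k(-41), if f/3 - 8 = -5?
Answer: -14 + √2623 ≈ 37.215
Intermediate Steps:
f = 9 (f = 24 + 3*(-5) = 24 - 15 = 9)
S(a) = 9 + 2*a² (S(a) = (a² + a*a) + 9 = (a² + a²) + 9 = 2*a² + 9 = 9 + 2*a²)
D(R, r) = 9 + R + r + 2*R² (D(R, r) = (R + r) + (9 + 2*R²) = 9 + R + r + 2*R²)
k(H) = 14 (k(H) = 2 + 12 = 14)
√(D(-46, -48) - 1524) - k(-41) = √((9 - 46 - 48 + 2*(-46)²) - 1524) - 1*14 = √((9 - 46 - 48 + 2*2116) - 1524) - 14 = √((9 - 46 - 48 + 4232) - 1524) - 14 = √(4147 - 1524) - 14 = √2623 - 14 = -14 + √2623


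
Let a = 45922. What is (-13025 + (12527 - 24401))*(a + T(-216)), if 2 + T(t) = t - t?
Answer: -1143362080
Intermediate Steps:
T(t) = -2 (T(t) = -2 + (t - t) = -2 + 0 = -2)
(-13025 + (12527 - 24401))*(a + T(-216)) = (-13025 + (12527 - 24401))*(45922 - 2) = (-13025 - 11874)*45920 = -24899*45920 = -1143362080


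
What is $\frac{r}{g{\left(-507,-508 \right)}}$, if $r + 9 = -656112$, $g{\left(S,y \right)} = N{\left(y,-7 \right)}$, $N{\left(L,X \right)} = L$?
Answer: $\frac{656121}{508} \approx 1291.6$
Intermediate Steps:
$g{\left(S,y \right)} = y$
$r = -656121$ ($r = -9 - 656112 = -656121$)
$\frac{r}{g{\left(-507,-508 \right)}} = - \frac{656121}{-508} = \left(-656121\right) \left(- \frac{1}{508}\right) = \frac{656121}{508}$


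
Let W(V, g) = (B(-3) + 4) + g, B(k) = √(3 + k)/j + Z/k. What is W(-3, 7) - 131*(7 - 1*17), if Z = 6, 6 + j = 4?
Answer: 1319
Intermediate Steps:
j = -2 (j = -6 + 4 = -2)
B(k) = 6/k - √(3 + k)/2 (B(k) = √(3 + k)/(-2) + 6/k = √(3 + k)*(-½) + 6/k = -√(3 + k)/2 + 6/k = 6/k - √(3 + k)/2)
W(V, g) = 2 + g (W(V, g) = ((6/(-3) - √(3 - 3)/2) + 4) + g = ((6*(-⅓) - √0/2) + 4) + g = ((-2 - ½*0) + 4) + g = ((-2 + 0) + 4) + g = (-2 + 4) + g = 2 + g)
W(-3, 7) - 131*(7 - 1*17) = (2 + 7) - 131*(7 - 1*17) = 9 - 131*(7 - 17) = 9 - 131*(-10) = 9 + 1310 = 1319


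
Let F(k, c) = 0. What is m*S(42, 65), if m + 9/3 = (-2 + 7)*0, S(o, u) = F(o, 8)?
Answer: 0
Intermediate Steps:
S(o, u) = 0
m = -3 (m = -3 + (-2 + 7)*0 = -3 + 5*0 = -3 + 0 = -3)
m*S(42, 65) = -3*0 = 0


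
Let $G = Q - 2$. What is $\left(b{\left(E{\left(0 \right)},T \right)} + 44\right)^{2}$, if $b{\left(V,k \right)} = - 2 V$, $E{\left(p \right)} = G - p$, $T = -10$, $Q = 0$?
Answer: $2304$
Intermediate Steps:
$G = -2$ ($G = 0 - 2 = -2$)
$E{\left(p \right)} = -2 - p$
$\left(b{\left(E{\left(0 \right)},T \right)} + 44\right)^{2} = \left(- 2 \left(-2 - 0\right) + 44\right)^{2} = \left(- 2 \left(-2 + 0\right) + 44\right)^{2} = \left(\left(-2\right) \left(-2\right) + 44\right)^{2} = \left(4 + 44\right)^{2} = 48^{2} = 2304$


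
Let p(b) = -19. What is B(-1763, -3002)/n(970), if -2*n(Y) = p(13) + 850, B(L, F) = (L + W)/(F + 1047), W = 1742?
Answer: -14/541535 ≈ -2.5852e-5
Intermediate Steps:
B(L, F) = (1742 + L)/(1047 + F) (B(L, F) = (L + 1742)/(F + 1047) = (1742 + L)/(1047 + F))
n(Y) = -831/2 (n(Y) = -(-19 + 850)/2 = -½*831 = -831/2)
B(-1763, -3002)/n(970) = ((1742 - 1763)/(1047 - 3002))/(-831/2) = (-21/(-1955))*(-2/831) = -1/1955*(-21)*(-2/831) = (21/1955)*(-2/831) = -14/541535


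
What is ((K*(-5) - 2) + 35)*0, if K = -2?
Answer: 0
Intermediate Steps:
((K*(-5) - 2) + 35)*0 = ((-2*(-5) - 2) + 35)*0 = ((10 - 2) + 35)*0 = (8 + 35)*0 = 43*0 = 0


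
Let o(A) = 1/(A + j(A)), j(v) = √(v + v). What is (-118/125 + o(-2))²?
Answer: 21299/15625 + 597*I/1000 ≈ 1.3631 + 0.597*I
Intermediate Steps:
j(v) = √2*√v (j(v) = √(2*v) = √2*√v)
o(A) = 1/(A + √2*√A)
(-118/125 + o(-2))² = (-118/125 + 1/(-2 + √2*√(-2)))² = (-118*1/125 + 1/(-2 + √2*(I*√2)))² = (-118/125 + 1/(-2 + 2*I))² = (-118/125 + (-2 - 2*I)/8)²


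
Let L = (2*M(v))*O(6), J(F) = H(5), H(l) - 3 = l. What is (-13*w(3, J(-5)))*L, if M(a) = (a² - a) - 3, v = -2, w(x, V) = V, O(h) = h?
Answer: -3744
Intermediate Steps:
H(l) = 3 + l
J(F) = 8 (J(F) = 3 + 5 = 8)
M(a) = -3 + a² - a
L = 36 (L = (2*(-3 + (-2)² - 1*(-2)))*6 = (2*(-3 + 4 + 2))*6 = (2*3)*6 = 6*6 = 36)
(-13*w(3, J(-5)))*L = -13*8*36 = -104*36 = -3744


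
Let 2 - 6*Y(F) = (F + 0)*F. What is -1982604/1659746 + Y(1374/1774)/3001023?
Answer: -14043448567965344107/11756537918900368506 ≈ -1.1945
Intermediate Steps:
Y(F) = ⅓ - F²/6 (Y(F) = ⅓ - (F + 0)*F/6 = ⅓ - F*F/6 = ⅓ - F²/6)
-1982604/1659746 + Y(1374/1774)/3001023 = -1982604/1659746 + (⅓ - (1374/1774)²/6)/3001023 = -1982604*1/1659746 + (⅓ - (1374*(1/1774))²/6)*(1/3001023) = -991302/829873 + (⅓ - (687/887)²/6)*(1/3001023) = -991302/829873 + (⅓ - ⅙*471969/786769)*(1/3001023) = -991302/829873 + (⅓ - 157323/1573538)*(1/3001023) = -991302/829873 + (1101569/4720614)*(1/3001023) = -991302/829873 + 1101569/14166671188122 = -14043448567965344107/11756537918900368506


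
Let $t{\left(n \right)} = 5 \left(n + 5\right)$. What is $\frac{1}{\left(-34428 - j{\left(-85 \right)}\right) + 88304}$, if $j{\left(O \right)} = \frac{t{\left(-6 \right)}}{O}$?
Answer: $\frac{17}{915891} \approx 1.8561 \cdot 10^{-5}$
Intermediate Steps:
$t{\left(n \right)} = 25 + 5 n$ ($t{\left(n \right)} = 5 \left(5 + n\right) = 25 + 5 n$)
$j{\left(O \right)} = - \frac{5}{O}$ ($j{\left(O \right)} = \frac{25 + 5 \left(-6\right)}{O} = \frac{25 - 30}{O} = - \frac{5}{O}$)
$\frac{1}{\left(-34428 - j{\left(-85 \right)}\right) + 88304} = \frac{1}{\left(-34428 - - \frac{5}{-85}\right) + 88304} = \frac{1}{\left(-34428 - \left(-5\right) \left(- \frac{1}{85}\right)\right) + 88304} = \frac{1}{\left(-34428 - \frac{1}{17}\right) + 88304} = \frac{1}{- \frac{585277}{17} + 88304} = \frac{1}{\frac{915891}{17}} = \frac{17}{915891}$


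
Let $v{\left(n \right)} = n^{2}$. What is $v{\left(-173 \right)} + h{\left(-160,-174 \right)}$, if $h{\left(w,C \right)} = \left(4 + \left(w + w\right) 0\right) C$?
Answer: $29233$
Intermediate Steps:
$h{\left(w,C \right)} = 4 C$ ($h{\left(w,C \right)} = \left(4 + 2 w 0\right) C = \left(4 + 0\right) C = 4 C$)
$v{\left(-173 \right)} + h{\left(-160,-174 \right)} = \left(-173\right)^{2} + 4 \left(-174\right) = 29929 - 696 = 29233$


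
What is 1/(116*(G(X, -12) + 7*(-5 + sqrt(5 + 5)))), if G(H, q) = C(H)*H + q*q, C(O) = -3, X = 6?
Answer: 13/129108 - sqrt(10)/129108 ≈ 7.6198e-5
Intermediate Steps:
G(H, q) = q**2 - 3*H (G(H, q) = -3*H + q*q = -3*H + q**2 = q**2 - 3*H)
1/(116*(G(X, -12) + 7*(-5 + sqrt(5 + 5)))) = 1/(116*(((-12)**2 - 3*6) + 7*(-5 + sqrt(5 + 5)))) = 1/(116*((144 - 18) + 7*(-5 + sqrt(10)))) = 1/(116*(126 + (-35 + 7*sqrt(10)))) = 1/(116*(91 + 7*sqrt(10))) = 1/(10556 + 812*sqrt(10))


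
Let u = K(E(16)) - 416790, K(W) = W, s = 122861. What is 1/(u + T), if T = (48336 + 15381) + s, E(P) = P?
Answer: -1/230196 ≈ -4.3441e-6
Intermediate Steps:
T = 186578 (T = (48336 + 15381) + 122861 = 63717 + 122861 = 186578)
u = -416774 (u = 16 - 416790 = -416774)
1/(u + T) = 1/(-416774 + 186578) = 1/(-230196) = -1/230196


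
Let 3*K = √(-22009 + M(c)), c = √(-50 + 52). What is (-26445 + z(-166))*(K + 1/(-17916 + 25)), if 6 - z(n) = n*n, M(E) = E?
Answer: 53995/17891 - 53995*√(-22009 + √2)/3 ≈ 3.018 - 2.67e+6*I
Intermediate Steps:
c = √2 ≈ 1.4142
z(n) = 6 - n² (z(n) = 6 - n*n = 6 - n²)
K = √(-22009 + √2)/3 ≈ 49.45*I
(-26445 + z(-166))*(K + 1/(-17916 + 25)) = (-26445 + (6 - 1*(-166)²))*(√(-22009 + √2)/3 + 1/(-17916 + 25)) = (-26445 + (6 - 1*27556))*(√(-22009 + √2)/3 + 1/(-17891)) = (-26445 + (6 - 27556))*(√(-22009 + √2)/3 - 1/17891) = (-26445 - 27550)*(-1/17891 + √(-22009 + √2)/3) = -53995*(-1/17891 + √(-22009 + √2)/3) = 53995/17891 - 53995*√(-22009 + √2)/3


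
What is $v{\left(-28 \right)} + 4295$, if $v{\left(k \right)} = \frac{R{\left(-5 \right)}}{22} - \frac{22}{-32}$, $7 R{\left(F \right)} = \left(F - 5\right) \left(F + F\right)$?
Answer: $\frac{5293087}{1232} \approx 4296.3$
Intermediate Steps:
$R{\left(F \right)} = \frac{2 F \left(-5 + F\right)}{7}$ ($R{\left(F \right)} = \frac{\left(F - 5\right) \left(F + F\right)}{7} = \frac{\left(-5 + F\right) 2 F}{7} = \frac{2 F \left(-5 + F\right)}{7}$)
$v{\left(k \right)} = \frac{1647}{1232}$ ($v{\left(k \right)} = \frac{\frac{2}{7} \left(-5\right) \left(-5 - 5\right)}{22} - \frac{22}{-32} = \frac{2}{7} \left(-5\right) \left(-10\right) \frac{1}{22} - - \frac{11}{16} = \frac{100}{7} \cdot \frac{1}{22} + \frac{11}{16} = \frac{50}{77} + \frac{11}{16} = \frac{1647}{1232}$)
$v{\left(-28 \right)} + 4295 = \frac{1647}{1232} + 4295 = \frac{5293087}{1232}$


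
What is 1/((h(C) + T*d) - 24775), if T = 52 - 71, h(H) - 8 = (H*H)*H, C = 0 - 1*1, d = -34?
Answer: -1/24122 ≈ -4.1456e-5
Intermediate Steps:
C = -1 (C = 0 - 1 = -1)
h(H) = 8 + H³ (h(H) = 8 + (H*H)*H = 8 + H²*H = 8 + H³)
T = -19
1/((h(C) + T*d) - 24775) = 1/(((8 + (-1)³) - 19*(-34)) - 24775) = 1/(((8 - 1) + 646) - 24775) = 1/((7 + 646) - 24775) = 1/(653 - 24775) = 1/(-24122) = -1/24122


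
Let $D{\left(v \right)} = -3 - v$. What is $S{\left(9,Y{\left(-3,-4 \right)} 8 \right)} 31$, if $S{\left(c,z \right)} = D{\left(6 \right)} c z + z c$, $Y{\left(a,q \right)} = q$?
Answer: $71424$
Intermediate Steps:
$S{\left(c,z \right)} = - 8 c z$ ($S{\left(c,z \right)} = \left(-3 - 6\right) c z + z c = \left(-3 - 6\right) c z + c z = - 9 c z + c z = - 8 c z$)
$S{\left(9,Y{\left(-3,-4 \right)} 8 \right)} 31 = \left(-8\right) 9 \left(\left(-4\right) 8\right) 31 = \left(-8\right) 9 \left(-32\right) 31 = 2304 \cdot 31 = 71424$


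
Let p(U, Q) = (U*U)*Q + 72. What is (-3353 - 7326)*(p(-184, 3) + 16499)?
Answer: -1261606381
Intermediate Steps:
p(U, Q) = 72 + Q*U**2 (p(U, Q) = U**2*Q + 72 = Q*U**2 + 72 = 72 + Q*U**2)
(-3353 - 7326)*(p(-184, 3) + 16499) = (-3353 - 7326)*((72 + 3*(-184)**2) + 16499) = -10679*((72 + 3*33856) + 16499) = -10679*((72 + 101568) + 16499) = -10679*(101640 + 16499) = -10679*118139 = -1261606381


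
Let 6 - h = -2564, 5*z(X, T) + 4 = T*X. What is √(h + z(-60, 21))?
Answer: √57930/5 ≈ 48.137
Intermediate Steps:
z(X, T) = -⅘ + T*X/5 (z(X, T) = -⅘ + (T*X)/5 = -⅘ + T*X/5)
h = 2570 (h = 6 - 1*(-2564) = 6 + 2564 = 2570)
√(h + z(-60, 21)) = √(2570 + (-⅘ + (⅕)*21*(-60))) = √(2570 + (-⅘ - 252)) = √(2570 - 1264/5) = √(11586/5) = √57930/5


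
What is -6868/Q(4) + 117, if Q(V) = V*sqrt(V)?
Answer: -1483/2 ≈ -741.50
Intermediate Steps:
Q(V) = V**(3/2)
-6868/Q(4) + 117 = -6868/(4**(3/2)) + 117 = -6868/8 + 117 = -68*101/8 + 117 = -1717/2 + 117 = -1483/2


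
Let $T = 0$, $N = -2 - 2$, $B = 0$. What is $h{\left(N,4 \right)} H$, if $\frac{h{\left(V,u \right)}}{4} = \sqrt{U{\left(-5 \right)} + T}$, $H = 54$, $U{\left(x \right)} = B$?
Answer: $0$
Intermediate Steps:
$U{\left(x \right)} = 0$
$N = -4$
$h{\left(V,u \right)} = 0$ ($h{\left(V,u \right)} = 4 \sqrt{0 + 0} = 4 \sqrt{0} = 4 \cdot 0 = 0$)
$h{\left(N,4 \right)} H = 0 \cdot 54 = 0$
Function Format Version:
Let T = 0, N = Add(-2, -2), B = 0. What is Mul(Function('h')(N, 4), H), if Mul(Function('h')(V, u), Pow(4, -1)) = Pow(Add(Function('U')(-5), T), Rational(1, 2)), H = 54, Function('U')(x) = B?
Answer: 0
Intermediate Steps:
Function('U')(x) = 0
N = -4
Function('h')(V, u) = 0 (Function('h')(V, u) = Mul(4, Pow(Add(0, 0), Rational(1, 2))) = Mul(4, Pow(0, Rational(1, 2))) = Mul(4, 0) = 0)
Mul(Function('h')(N, 4), H) = Mul(0, 54) = 0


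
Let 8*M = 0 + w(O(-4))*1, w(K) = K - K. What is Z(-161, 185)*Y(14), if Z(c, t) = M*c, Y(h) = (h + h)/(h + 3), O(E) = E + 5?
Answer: 0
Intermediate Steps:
O(E) = 5 + E
Y(h) = 2*h/(3 + h) (Y(h) = (2*h)/(3 + h) = 2*h/(3 + h))
w(K) = 0
M = 0 (M = (0 + 0*1)/8 = (0 + 0)/8 = (1/8)*0 = 0)
Z(c, t) = 0 (Z(c, t) = 0*c = 0)
Z(-161, 185)*Y(14) = 0*(2*14/(3 + 14)) = 0*(2*14/17) = 0*(2*14*(1/17)) = 0*(28/17) = 0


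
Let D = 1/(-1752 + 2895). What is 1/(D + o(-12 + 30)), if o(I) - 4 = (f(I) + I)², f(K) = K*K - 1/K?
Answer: 41148/4811435803 ≈ 8.5521e-6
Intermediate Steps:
f(K) = K² - 1/K
o(I) = 4 + (I + (-1 + I³)/I)² (o(I) = 4 + ((-1 + I³)/I + I)² = 4 + (I + (-1 + I³)/I)²)
D = 1/1143 ≈ 0.00087489
1/(D + o(-12 + 30)) = 1/(1/1143 + (4 + (-1 + (-12 + 30)² + (-12 + 30)³)²/(-12 + 30)²)) = 1/(1/1143 + (4 + (-1 + 18² + 18³)²/18²)) = 1/(1/1143 + (4 + (-1 + 324 + 5832)²/324)) = 1/(1/1143 + (4 + (1/324)*6155²)) = 1/(1/1143 + (4 + (1/324)*37884025)) = 1/(1/1143 + (4 + 37884025/324)) = 1/(1/1143 + 37885321/324) = 1/(4811435803/41148) = 41148/4811435803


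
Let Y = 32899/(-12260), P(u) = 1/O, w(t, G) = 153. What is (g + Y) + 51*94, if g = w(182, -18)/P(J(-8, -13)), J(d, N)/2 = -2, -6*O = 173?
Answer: 4656551/12260 ≈ 379.82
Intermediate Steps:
O = -173/6 (O = -⅙*173 = -173/6 ≈ -28.833)
J(d, N) = -4 (J(d, N) = 2*(-2) = -4)
P(u) = -6/173 (P(u) = 1/(-173/6) = -6/173)
g = -8823/2 (g = 153/(-6/173) = 153*(-173/6) = -8823/2 ≈ -4411.5)
Y = -32899/12260 (Y = 32899*(-1/12260) = -32899/12260 ≈ -2.6834)
(g + Y) + 51*94 = (-8823/2 - 32899/12260) + 51*94 = -54117889/12260 + 4794 = 4656551/12260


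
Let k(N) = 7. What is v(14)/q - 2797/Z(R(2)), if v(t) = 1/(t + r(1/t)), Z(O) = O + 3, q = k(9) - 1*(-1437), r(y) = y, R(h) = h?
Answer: -397828463/711170 ≈ -559.40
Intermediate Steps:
q = 1444 (q = 7 - 1*(-1437) = 7 + 1437 = 1444)
Z(O) = 3 + O
v(t) = 1/(t + 1/t)
v(14)/q - 2797/Z(R(2)) = (14/(1 + 14**2))/1444 - 2797/(3 + 2) = (14/(1 + 196))*(1/1444) - 2797/5 = (14/197)*(1/1444) - 2797*1/5 = (14*(1/197))*(1/1444) - 2797/5 = (14/197)*(1/1444) - 2797/5 = 7/142234 - 2797/5 = -397828463/711170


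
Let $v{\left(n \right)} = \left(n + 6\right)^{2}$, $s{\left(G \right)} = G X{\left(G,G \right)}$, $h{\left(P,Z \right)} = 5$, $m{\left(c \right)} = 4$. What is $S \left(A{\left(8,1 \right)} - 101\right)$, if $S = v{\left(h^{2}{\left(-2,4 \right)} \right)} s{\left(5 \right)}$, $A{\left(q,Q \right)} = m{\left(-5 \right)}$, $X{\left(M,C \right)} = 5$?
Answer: $-2330425$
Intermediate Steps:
$A{\left(q,Q \right)} = 4$
$s{\left(G \right)} = 5 G$ ($s{\left(G \right)} = G 5 = 5 G$)
$v{\left(n \right)} = \left(6 + n\right)^{2}$
$S = 24025$ ($S = \left(6 + 5^{2}\right)^{2} \cdot 5 \cdot 5 = \left(6 + 25\right)^{2} \cdot 25 = 31^{2} \cdot 25 = 961 \cdot 25 = 24025$)
$S \left(A{\left(8,1 \right)} - 101\right) = 24025 \left(4 - 101\right) = 24025 \left(-97\right) = -2330425$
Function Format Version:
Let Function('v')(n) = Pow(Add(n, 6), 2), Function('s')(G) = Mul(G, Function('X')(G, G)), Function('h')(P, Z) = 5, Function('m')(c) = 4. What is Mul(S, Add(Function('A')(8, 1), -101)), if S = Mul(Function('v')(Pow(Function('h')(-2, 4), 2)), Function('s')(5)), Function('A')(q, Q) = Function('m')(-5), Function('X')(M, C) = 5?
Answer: -2330425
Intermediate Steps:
Function('A')(q, Q) = 4
Function('s')(G) = Mul(5, G) (Function('s')(G) = Mul(G, 5) = Mul(5, G))
Function('v')(n) = Pow(Add(6, n), 2)
S = 24025 (S = Mul(Pow(Add(6, Pow(5, 2)), 2), Mul(5, 5)) = Mul(Pow(Add(6, 25), 2), 25) = Mul(Pow(31, 2), 25) = Mul(961, 25) = 24025)
Mul(S, Add(Function('A')(8, 1), -101)) = Mul(24025, Add(4, -101)) = Mul(24025, -97) = -2330425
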